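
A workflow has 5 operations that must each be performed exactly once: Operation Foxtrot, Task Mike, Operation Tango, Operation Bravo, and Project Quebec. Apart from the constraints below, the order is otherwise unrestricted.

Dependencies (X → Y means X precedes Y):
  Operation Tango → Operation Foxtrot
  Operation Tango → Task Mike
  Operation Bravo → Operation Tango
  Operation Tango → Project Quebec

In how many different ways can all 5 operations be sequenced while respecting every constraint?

Only Operation Bravo has no prerequisites, so it must go first.
Systematically extending each partial ordering one operation at a time and counting, there are 6 complete orderings.

6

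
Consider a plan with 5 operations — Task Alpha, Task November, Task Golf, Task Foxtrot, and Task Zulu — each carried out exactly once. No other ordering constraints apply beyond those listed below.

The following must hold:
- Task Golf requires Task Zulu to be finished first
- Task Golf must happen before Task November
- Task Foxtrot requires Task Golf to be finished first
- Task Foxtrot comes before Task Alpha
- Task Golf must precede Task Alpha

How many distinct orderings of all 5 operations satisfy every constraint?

Task Zulu is the only operation with nothing required before it, so every ordering starts there.
Systematically extending each partial ordering one operation at a time and counting, there are 3 complete orderings.

3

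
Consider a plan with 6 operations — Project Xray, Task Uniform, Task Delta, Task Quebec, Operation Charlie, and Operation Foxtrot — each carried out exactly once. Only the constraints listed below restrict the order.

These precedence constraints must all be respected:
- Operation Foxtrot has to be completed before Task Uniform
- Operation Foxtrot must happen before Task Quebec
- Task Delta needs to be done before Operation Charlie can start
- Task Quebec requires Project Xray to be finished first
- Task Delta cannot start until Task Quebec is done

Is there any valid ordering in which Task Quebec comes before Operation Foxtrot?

The constraints give a chain Operation Foxtrot → Task Quebec, which forces Operation Foxtrot before Task Quebec.
Hence Task Quebec can never be scheduled before Operation Foxtrot.

No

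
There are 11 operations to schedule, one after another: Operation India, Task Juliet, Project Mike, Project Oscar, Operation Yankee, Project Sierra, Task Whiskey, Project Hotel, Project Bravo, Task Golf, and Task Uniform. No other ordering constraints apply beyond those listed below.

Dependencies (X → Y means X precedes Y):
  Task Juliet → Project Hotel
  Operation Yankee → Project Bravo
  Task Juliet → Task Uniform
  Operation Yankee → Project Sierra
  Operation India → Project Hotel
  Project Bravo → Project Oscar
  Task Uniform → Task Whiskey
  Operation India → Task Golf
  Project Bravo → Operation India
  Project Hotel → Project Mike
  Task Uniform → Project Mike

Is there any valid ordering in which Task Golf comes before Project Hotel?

Yes

Nothing in the constraints forces Project Hotel before Task Golf — there is no chain from Project Hotel to Task Golf.
That means at least one valid schedule has Task Golf before Project Hotel.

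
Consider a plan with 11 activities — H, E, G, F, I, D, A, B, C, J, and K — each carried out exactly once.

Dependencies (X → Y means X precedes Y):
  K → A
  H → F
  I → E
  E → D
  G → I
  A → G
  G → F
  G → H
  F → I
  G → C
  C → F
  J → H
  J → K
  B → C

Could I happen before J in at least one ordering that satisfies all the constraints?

No

The constraints give a chain J → H → F → I, which forces J before I.
Hence I can never be scheduled before J.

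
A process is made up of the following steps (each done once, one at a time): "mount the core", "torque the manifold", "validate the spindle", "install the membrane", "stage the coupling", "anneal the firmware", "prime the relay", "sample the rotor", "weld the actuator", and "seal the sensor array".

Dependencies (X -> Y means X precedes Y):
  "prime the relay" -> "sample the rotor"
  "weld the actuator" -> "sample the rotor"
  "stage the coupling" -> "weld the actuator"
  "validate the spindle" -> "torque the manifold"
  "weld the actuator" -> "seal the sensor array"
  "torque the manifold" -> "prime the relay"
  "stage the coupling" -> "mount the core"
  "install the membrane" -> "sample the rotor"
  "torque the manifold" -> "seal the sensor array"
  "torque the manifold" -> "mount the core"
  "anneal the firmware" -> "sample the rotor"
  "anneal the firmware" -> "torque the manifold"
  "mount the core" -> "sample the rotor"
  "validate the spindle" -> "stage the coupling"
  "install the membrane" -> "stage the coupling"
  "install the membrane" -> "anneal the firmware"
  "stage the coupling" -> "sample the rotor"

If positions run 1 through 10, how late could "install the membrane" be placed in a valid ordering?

Following every chain forward from "install the membrane", the steps that must come later are "mount the core", "torque the manifold", "stage the coupling", "anneal the firmware", "prime the relay", "sample the rotor", "weld the actuator", "seal the sensor array" — 8 of them.
So at least 8 steps follow "install the membrane", putting "install the membrane" no later than position 2. That position is achievable by scheduling everything else first.

2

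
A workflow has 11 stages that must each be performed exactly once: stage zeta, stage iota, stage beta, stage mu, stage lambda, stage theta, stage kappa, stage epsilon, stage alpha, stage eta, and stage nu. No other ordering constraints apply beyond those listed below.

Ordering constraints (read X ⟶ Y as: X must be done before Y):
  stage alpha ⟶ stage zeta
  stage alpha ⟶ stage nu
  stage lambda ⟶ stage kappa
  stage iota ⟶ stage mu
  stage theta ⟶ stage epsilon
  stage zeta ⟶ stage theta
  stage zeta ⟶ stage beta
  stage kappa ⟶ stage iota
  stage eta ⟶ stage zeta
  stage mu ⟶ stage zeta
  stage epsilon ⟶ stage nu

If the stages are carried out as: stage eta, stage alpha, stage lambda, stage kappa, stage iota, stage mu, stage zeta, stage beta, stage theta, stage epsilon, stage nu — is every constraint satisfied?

Checking each listed constraint against this order: for instance, stage alpha is in position 2 and stage nu in position 11, so that constraint holds — and the remaining constraints check out the same way.

Yes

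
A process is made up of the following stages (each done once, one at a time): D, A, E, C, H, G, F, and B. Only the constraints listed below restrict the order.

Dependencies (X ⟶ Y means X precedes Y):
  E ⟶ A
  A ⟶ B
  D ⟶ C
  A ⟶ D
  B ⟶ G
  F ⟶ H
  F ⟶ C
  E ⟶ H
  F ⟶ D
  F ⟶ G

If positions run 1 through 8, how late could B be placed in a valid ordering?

Following the constraints forward from B, its only required successor is G.
So at least 1 stage follows B, putting B no later than position 7. That position is achievable by scheduling everything else first.

7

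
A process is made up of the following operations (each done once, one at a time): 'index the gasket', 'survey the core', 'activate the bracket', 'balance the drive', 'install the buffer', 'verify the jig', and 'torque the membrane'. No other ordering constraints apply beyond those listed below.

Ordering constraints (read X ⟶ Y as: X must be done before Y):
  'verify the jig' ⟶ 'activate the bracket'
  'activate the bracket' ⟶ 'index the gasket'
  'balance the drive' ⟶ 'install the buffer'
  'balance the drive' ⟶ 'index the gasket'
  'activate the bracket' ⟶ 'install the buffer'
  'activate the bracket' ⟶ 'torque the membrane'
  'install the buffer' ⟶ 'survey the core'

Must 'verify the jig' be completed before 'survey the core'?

Yes

There is a constraint chain 'verify the jig' → 'activate the bracket' → 'install the buffer' → 'survey the core'.
Hence 'verify the jig' necessarily comes before 'survey the core'.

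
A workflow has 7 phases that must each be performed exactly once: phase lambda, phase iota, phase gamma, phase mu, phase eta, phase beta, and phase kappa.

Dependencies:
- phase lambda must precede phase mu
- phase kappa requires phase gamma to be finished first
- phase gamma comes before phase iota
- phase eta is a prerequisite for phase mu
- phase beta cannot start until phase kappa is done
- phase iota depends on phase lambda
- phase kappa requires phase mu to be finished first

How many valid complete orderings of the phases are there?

32

3 phases have no prerequisites (phase lambda, phase gamma, phase eta), so any of them could come first.
Counting all ways to extend the partial order to a total order gives 32.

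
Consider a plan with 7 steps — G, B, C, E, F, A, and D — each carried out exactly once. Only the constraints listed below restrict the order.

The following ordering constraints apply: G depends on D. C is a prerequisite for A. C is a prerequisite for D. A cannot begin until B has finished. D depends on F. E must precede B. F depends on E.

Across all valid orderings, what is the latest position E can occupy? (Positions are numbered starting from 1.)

Every step that must follow E has to come after it. Tracing all chains starting from E, those steps are: G, B, F, A, D — 5 in total.
So at least 5 steps follow E, putting E no later than position 2. That position is achievable by scheduling everything else first.

2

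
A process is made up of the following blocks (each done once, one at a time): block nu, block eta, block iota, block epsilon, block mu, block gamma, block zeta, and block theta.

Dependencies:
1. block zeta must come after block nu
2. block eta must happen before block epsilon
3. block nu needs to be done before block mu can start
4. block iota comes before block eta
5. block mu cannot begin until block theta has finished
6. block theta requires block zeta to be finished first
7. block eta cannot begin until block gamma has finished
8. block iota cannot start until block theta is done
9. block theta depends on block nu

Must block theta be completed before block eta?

Tracing the constraints gives a chain: block theta → block iota → block eta.
So block theta must precede block eta in any valid ordering.

Yes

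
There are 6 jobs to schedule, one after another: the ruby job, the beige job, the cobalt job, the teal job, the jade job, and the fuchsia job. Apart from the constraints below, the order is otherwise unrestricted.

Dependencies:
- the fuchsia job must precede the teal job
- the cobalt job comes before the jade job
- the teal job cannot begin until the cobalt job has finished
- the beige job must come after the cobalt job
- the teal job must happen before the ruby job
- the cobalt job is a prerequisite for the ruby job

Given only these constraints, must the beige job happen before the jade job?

No chain of constraints connects the beige job to the jade job in either direction.
So the beige job can come before the jade job or after — it is not forced.

No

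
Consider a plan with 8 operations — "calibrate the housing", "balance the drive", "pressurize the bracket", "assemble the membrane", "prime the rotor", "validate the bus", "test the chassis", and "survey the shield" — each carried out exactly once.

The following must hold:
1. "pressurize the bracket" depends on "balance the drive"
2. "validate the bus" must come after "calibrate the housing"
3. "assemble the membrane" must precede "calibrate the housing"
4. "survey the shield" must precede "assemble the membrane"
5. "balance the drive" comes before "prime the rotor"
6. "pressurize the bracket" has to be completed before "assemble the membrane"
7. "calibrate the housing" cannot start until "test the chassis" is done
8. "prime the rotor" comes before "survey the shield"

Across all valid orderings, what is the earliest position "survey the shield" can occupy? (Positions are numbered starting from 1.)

Working backwards through the constraints from "survey the shield", its full set of required predecessors is "balance the drive", "prime the rotor" — 2 of them.
So at minimum 2 operations come before "survey the shield", putting "survey the shield" no earlier than position 3. That position is achievable by scheduling exactly those predecessors first.

3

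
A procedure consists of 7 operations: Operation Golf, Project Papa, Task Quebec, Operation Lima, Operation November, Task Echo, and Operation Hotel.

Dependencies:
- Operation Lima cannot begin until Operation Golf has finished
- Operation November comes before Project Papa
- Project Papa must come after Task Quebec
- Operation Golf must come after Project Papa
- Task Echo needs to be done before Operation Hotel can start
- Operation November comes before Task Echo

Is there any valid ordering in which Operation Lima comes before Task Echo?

No chain of constraints runs from Task Echo to Operation Lima, so Task Echo is not required to come first.
That means at least one valid schedule has Operation Lima before Task Echo.

Yes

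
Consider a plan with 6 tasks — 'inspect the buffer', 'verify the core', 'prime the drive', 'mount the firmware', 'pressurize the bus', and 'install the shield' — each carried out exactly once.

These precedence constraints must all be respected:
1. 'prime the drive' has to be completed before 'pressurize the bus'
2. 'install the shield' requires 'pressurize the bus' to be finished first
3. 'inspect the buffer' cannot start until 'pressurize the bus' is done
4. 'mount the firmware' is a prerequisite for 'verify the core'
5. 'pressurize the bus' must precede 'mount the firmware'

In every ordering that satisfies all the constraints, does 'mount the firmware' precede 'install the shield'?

No

No chain of constraints connects 'mount the firmware' to 'install the shield' in either direction.
There exist valid orderings with 'install the shield' before 'mount the firmware', so 'mount the firmware' is not required to come first.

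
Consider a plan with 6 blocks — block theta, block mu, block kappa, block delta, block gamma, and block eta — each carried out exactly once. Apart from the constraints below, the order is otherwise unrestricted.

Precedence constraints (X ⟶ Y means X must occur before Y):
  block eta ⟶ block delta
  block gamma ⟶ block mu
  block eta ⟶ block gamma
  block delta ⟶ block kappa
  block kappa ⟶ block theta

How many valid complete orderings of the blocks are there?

Block eta is the only block with nothing required before it, so every ordering starts there.
Enumerating by repeatedly choosing an available block (one whose prerequisites are all placed) gives 10 distinct complete orderings.

10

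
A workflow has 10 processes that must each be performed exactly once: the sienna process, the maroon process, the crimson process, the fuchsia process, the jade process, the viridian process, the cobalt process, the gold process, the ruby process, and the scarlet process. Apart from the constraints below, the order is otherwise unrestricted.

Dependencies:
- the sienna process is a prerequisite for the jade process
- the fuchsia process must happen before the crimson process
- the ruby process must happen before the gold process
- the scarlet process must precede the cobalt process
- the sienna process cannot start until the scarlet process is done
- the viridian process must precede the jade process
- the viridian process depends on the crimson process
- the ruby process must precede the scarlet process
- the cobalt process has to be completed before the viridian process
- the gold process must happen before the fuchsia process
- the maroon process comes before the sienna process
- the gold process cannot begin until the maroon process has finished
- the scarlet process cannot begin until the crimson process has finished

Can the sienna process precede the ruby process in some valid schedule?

No

The constraints give a chain the ruby process → the scarlet process → the sienna process, which forces the ruby process before the sienna process.
Hence the sienna process can never be scheduled before the ruby process.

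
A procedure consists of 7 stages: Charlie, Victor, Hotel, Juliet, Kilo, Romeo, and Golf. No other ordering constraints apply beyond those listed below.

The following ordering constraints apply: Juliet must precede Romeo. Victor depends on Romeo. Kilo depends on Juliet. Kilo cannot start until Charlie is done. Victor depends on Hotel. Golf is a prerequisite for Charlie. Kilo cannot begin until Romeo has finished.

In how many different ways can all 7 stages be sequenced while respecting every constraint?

81

3 stages have no prerequisites (Hotel, Juliet, Golf), so any of them could come first.
Counting all ways to extend the partial order to a total order gives 81.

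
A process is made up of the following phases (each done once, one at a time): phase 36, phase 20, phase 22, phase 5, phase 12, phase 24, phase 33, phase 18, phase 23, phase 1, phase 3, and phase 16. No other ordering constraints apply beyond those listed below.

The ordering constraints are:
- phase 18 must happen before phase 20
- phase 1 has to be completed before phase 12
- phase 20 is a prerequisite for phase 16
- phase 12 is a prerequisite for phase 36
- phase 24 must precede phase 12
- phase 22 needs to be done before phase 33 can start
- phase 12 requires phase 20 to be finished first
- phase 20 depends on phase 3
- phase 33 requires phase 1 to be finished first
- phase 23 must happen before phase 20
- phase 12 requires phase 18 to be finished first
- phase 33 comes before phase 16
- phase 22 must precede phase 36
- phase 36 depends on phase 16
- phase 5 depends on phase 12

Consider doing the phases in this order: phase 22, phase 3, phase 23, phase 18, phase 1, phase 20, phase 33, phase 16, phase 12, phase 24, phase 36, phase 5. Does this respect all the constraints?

No

Here phase 24 comes after phase 12.
That contradicts the constraint that phase 24 must precede phase 12.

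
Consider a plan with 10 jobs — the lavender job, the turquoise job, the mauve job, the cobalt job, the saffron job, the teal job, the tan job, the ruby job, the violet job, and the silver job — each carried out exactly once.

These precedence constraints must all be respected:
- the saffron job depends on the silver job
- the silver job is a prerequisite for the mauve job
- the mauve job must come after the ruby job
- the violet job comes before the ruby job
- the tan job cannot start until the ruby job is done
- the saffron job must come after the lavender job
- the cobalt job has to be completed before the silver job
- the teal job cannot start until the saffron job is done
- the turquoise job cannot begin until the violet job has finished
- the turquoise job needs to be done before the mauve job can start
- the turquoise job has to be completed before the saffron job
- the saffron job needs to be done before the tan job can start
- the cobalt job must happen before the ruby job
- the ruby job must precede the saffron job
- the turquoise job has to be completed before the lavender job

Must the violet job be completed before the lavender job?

There is a constraint chain the violet job → the turquoise job → the lavender job.
Hence the violet job necessarily comes before the lavender job.

Yes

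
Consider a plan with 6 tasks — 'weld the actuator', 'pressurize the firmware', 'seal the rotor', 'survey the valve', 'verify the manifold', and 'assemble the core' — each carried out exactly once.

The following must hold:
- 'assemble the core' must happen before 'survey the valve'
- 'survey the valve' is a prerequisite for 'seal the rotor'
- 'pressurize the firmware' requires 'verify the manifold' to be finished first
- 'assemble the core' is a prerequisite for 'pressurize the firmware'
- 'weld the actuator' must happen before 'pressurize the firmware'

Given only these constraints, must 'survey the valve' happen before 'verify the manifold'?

'survey the valve' and 'verify the manifold' are not related by any chain of constraints.
There exist valid orderings with 'verify the manifold' before 'survey the valve', so 'survey the valve' is not required to come first.

No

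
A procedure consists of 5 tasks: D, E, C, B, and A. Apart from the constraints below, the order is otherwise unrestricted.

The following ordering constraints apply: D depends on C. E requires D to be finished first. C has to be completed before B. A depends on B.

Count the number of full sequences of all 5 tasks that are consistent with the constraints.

6

Only C has no prerequisites, so it must go first.
Counting all ways to extend the partial order to a total order gives 6.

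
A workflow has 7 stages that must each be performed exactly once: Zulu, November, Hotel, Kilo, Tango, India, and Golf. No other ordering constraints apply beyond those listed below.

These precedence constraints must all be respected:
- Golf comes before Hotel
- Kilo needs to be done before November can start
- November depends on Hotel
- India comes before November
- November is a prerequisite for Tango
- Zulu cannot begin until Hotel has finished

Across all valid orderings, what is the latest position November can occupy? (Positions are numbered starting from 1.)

6

Following the constraints forward from November, its only required successor is Tango.
So at least 1 stage follows November, putting November no later than position 6. That position is achievable by scheduling everything else first.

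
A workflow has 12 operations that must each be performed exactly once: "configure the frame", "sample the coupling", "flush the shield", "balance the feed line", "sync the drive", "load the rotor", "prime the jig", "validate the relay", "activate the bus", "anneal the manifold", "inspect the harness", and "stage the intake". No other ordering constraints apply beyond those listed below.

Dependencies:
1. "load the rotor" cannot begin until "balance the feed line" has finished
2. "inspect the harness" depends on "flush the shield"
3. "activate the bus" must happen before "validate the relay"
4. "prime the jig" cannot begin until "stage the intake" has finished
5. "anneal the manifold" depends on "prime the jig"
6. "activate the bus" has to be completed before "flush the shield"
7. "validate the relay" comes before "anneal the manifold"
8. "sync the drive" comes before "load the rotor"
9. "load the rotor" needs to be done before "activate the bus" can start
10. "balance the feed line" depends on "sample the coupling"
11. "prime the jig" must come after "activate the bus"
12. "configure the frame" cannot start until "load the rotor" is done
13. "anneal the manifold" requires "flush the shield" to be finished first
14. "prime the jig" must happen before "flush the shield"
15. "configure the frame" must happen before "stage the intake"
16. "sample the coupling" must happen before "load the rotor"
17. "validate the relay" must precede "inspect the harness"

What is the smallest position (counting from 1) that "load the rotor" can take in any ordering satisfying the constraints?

4

Working backwards through the constraints from "load the rotor", its full set of required predecessors is "sample the coupling", "balance the feed line", "sync the drive" — 3 of them.
So at minimum 3 operations come before "load the rotor", putting "load the rotor" no earlier than position 4. That position is achievable by scheduling exactly those predecessors first.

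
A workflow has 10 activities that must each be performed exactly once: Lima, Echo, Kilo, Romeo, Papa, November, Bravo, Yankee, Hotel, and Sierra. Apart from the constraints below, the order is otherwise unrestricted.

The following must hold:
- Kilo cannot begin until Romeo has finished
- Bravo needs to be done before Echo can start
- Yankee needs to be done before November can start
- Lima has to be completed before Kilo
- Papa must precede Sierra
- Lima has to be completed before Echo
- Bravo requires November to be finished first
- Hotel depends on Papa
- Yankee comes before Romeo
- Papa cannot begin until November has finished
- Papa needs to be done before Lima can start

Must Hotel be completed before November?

No

In fact the dependencies run the other way: November → Papa → Hotel.
So Hotel never precedes November.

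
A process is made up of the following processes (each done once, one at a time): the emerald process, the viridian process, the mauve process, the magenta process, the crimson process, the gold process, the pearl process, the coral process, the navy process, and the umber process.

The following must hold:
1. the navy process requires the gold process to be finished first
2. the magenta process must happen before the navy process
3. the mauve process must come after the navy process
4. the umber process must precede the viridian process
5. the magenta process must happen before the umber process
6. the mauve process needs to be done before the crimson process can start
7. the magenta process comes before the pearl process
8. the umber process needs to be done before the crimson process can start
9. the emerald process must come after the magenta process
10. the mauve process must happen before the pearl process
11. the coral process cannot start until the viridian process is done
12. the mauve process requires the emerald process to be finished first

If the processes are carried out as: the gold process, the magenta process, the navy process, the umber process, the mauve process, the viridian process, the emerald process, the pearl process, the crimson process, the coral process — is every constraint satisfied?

No

The sequence places the mauve process ahead of the emerald process.
But one of the constraints requires the emerald process before the mauve process, so this ordering violates it.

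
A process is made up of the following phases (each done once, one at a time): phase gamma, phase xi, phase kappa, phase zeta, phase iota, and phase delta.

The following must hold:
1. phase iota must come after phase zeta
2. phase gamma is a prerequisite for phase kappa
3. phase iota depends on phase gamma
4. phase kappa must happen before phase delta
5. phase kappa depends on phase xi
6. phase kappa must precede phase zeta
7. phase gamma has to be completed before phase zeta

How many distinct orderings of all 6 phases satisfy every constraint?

The phases with no prerequisites are phase gamma, phase xi; any of them can be placed first.
Systematically extending each partial ordering one phase at a time and counting, there are 6 complete orderings.

6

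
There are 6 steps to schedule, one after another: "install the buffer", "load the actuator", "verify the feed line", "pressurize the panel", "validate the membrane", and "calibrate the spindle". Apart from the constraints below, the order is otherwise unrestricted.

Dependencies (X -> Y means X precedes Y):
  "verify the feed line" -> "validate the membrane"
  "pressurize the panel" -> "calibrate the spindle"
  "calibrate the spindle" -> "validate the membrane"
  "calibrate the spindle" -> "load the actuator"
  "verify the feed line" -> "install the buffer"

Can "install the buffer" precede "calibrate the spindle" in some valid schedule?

No chain of constraints runs from "calibrate the spindle" to "install the buffer", so "calibrate the spindle" is not required to come first.
That means at least one valid schedule has "install the buffer" before "calibrate the spindle".

Yes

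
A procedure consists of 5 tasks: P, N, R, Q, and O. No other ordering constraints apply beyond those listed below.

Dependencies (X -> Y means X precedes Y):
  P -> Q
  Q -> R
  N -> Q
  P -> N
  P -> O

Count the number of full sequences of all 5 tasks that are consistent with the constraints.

4

Only P has no prerequisites, so it must go first.
Counting all ways to extend the partial order to a total order gives 4.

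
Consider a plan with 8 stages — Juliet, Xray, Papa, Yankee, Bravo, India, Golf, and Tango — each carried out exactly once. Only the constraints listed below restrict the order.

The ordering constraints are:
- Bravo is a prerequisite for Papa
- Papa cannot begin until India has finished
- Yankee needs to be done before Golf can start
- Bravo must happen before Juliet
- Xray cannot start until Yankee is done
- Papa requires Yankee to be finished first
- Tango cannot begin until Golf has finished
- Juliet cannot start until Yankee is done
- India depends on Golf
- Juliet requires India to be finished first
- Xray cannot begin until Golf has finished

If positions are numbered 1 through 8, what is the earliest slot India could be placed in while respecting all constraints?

The stages that are forced before India, directly or transitively, are Yankee, Golf. That's 2 stages.
With 2 mandatory predecessors, the earliest India can sit is position 2+1 = 3, and placing just those 2 first achieves it.

3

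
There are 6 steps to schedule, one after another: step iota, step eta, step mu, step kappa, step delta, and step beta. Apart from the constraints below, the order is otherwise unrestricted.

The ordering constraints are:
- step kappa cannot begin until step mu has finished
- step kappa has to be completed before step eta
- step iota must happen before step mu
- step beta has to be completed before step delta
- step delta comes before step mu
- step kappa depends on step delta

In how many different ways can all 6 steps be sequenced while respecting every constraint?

The steps with no prerequisites are step iota, step beta; any of them can be placed first.
Counting all ways to extend the partial order to a total order gives 3.

3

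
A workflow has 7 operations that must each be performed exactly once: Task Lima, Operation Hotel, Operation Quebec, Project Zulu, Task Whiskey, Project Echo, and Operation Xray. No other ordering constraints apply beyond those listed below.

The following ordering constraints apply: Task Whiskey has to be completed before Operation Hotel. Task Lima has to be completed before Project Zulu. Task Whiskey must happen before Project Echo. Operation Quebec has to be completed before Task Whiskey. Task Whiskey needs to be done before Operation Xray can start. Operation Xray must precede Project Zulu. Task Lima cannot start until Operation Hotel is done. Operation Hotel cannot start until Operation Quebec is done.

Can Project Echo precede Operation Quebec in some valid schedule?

No

There is a dependency chain Operation Quebec → Task Whiskey → Project Echo, so Project Echo always comes after Operation Quebec.
So no valid ordering can have Project Echo before Operation Quebec.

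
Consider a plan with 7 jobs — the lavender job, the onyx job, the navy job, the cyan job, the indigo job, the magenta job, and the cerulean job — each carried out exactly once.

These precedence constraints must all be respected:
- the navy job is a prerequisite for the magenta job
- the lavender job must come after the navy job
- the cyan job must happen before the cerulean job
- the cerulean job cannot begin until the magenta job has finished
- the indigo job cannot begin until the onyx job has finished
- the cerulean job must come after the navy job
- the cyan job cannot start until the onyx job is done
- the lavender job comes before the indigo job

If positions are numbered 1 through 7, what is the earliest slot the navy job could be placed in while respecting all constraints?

1

Nothing is required before the navy job; it can be the very first job.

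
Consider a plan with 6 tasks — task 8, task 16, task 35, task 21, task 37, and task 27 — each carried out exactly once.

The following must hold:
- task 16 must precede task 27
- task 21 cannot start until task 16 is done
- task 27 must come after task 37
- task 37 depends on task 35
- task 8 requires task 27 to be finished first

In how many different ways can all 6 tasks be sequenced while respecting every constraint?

2 tasks have no prerequisites (task 16, task 35), so any of them could come first.
Counting all ways to extend the partial order to a total order gives 12.

12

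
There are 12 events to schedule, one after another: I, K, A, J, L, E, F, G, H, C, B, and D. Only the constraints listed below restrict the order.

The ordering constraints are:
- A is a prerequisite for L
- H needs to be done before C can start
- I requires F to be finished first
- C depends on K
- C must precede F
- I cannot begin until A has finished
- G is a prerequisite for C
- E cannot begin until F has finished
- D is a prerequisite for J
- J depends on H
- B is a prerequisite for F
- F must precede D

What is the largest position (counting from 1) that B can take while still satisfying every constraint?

7

The events that are forced after B, directly or by a chain of constraints, are I, J, E, F, D. That's 5 events.
So at least 5 events follow B, putting B no later than position 7. That position is achievable by scheduling everything else first.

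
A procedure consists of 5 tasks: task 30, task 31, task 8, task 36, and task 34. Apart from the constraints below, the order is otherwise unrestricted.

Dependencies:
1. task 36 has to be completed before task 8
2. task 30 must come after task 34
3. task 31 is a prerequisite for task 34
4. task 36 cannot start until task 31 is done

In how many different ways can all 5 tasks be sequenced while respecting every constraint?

Task 31 is the only task with nothing required before it, so every ordering starts there.
Counting all ways to extend the partial order to a total order gives 6.

6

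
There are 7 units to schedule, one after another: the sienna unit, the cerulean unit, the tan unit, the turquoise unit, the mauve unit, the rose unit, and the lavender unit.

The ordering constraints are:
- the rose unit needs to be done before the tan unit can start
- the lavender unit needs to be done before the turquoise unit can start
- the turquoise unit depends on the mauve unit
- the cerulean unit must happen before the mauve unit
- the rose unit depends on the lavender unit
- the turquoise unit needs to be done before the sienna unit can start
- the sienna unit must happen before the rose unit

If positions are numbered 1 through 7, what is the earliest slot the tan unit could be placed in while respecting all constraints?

The units that are forced before the tan unit, directly or transitively, are the sienna unit, the cerulean unit, the turquoise unit, the mauve unit, the rose unit, the lavender unit. That's 6 units.
So at minimum 6 units come before the tan unit, putting the tan unit no earlier than position 7. That position is achievable by scheduling exactly those predecessors first.

7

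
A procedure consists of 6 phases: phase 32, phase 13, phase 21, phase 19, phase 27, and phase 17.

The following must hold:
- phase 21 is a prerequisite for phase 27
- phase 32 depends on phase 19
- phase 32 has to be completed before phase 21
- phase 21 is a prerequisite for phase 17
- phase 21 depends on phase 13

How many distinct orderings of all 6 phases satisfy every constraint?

6

2 phases have no prerequisites (phase 13, phase 19), so any of them could come first.
Systematically extending each partial ordering one phase at a time and counting, there are 6 complete orderings.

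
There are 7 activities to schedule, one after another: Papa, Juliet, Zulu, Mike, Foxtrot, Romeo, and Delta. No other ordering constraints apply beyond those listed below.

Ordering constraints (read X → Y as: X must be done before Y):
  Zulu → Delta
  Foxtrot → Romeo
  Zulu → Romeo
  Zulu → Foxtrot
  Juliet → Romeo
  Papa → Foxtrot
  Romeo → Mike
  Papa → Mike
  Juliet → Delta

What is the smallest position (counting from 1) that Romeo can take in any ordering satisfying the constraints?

Every activity that must precede Romeo has to come before it. Tracing all chains that end at Romeo, those activities are: Papa, Juliet, Zulu, Foxtrot — 4 in total.
So at minimum 4 activities come before Romeo, putting Romeo no earlier than position 5. That position is achievable by scheduling exactly those predecessors first.

5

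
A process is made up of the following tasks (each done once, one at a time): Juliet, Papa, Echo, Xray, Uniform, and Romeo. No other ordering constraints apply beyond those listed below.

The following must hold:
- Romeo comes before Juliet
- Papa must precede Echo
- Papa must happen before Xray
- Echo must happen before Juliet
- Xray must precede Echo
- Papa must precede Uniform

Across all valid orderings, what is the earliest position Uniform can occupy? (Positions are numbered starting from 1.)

2

The only task forced before Uniform (directly or transitively) is Papa.
So at minimum 1 task comes before Uniform, putting Uniform no earlier than position 2. That position is achievable by scheduling exactly that predecessor first.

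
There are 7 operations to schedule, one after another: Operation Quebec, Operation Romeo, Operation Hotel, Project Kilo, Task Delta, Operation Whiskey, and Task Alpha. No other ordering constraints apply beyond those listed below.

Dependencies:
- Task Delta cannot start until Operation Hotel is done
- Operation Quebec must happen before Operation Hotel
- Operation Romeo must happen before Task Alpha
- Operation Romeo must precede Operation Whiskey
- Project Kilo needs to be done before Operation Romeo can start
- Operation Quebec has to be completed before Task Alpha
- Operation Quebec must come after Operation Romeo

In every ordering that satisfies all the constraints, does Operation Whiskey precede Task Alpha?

Operation Whiskey and Task Alpha are not related by any chain of constraints.
A valid ordering placing Task Alpha before Operation Whiskey exists, so the answer is no.

No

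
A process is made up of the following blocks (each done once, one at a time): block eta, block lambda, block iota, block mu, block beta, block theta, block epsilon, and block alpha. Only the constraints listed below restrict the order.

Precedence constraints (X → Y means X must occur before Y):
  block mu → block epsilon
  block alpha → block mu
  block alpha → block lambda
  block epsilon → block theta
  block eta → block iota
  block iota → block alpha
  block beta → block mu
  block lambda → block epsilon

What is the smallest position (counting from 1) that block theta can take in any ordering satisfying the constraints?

8

Every block that must precede block theta has to come before it. Tracing all chains that end at block theta, those blocks are: block eta, block lambda, block iota, block mu, block beta, block epsilon, block alpha — 7 in total.
With 7 mandatory predecessors, the earliest block theta can sit is position 7+1 = 8, and placing just those 7 first achieves it.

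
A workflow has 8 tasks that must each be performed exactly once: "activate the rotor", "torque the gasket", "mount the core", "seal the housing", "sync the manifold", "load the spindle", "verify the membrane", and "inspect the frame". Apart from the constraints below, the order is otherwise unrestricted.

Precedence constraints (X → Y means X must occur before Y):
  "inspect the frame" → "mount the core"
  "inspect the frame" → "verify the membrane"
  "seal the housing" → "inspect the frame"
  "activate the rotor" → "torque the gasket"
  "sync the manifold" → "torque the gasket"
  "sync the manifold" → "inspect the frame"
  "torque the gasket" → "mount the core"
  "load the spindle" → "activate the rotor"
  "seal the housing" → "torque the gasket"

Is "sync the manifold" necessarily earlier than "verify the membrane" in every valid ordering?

Yes

Chaining the stated constraints: "sync the manifold" → "inspect the frame" → "verify the membrane".
Hence "sync the manifold" necessarily comes before "verify the membrane".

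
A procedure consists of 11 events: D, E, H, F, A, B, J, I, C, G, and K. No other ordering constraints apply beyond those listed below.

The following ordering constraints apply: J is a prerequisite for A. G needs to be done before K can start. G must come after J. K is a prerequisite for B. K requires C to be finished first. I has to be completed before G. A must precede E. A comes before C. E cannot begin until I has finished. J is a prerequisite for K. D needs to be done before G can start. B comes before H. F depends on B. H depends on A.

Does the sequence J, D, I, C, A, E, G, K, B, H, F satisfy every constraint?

No

In the proposed order, C appears before A.
Since A is required before C, the ordering is invalid.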